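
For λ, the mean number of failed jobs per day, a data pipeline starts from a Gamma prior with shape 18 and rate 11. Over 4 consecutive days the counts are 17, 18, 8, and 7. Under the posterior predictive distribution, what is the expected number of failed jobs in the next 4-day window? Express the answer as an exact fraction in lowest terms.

272/15

Total count: 17 + 18 + 8 + 7 = 50.
Total exposure: 4 days.
Posterior: α' = 18 + 50 = 68, β' = 11 + 4 = 15.
Predictive mean over a 4-day window = T·E[λ|data] = 4·68/15 = 272/15.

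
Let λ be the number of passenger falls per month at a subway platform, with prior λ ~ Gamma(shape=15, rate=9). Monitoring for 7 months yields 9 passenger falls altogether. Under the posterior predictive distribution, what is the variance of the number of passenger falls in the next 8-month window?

Total count 9 over total exposure 7 months.
By Gamma–Poisson conjugacy, the posterior is Gamma(α + Σx, β + Σt) = Gamma(15 + 9, 9 + 7) = Gamma(24, 16).
The posterior predictive for a window of length T is Negative Binomial with variance T·α'·(β'+T)/β'² = 8·24·24/256 = 18.

18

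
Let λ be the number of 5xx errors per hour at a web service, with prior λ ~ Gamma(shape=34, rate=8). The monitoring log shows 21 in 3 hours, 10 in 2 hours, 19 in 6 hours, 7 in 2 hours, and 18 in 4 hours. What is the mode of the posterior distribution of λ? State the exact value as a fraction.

108/25

Total count: 21 + 10 + 19 + 7 + 18 = 75.
Total exposure: 3 + 2 + 6 + 2 + 4 = 17 hours.
Posterior: α' = 34 + 75 = 109, β' = 8 + 17 = 25.
Posterior mode = (α'−1)/β' = 108/25.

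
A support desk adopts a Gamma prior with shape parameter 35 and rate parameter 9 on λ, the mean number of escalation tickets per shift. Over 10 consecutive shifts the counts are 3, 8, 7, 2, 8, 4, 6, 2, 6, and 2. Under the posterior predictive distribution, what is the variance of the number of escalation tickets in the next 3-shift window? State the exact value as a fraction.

Total count: 3 + 8 + 7 + 2 + 8 + 4 + 6 + 2 + 6 + 2 = 48.
Total exposure: 10 shifts.
The Gamma prior is conjugate for the Poisson rate, so λ | data ~ Gamma(35+48, 9+10) = Gamma(83, 19).
The posterior predictive for a window of length T is Negative Binomial with variance T·α'·(β'+T)/β'² = 3·83·22/361 = 5478/361.

5478/361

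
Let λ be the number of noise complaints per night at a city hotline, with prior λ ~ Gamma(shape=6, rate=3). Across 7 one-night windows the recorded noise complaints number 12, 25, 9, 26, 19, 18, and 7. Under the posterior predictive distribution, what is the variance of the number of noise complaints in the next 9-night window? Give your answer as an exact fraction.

10431/50

Total count: 12 + 25 + 9 + 26 + 19 + 18 + 7 = 116.
Total exposure: 7 nights.
Gamma(α, β) with Poisson data over total exposure Σt gives posterior Gamma(α+Σx, β+Σt) = Gamma(122, 10).
The posterior predictive for a window of length T is Negative Binomial with variance T·α'·(β'+T)/β'² = 9·122·19/100 = 10431/50.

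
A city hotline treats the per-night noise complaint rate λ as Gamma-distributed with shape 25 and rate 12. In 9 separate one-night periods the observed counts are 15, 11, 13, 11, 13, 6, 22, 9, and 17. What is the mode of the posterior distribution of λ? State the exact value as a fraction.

47/7

Total count: 15 + 11 + 13 + 11 + 13 + 6 + 22 + 9 + 17 = 117.
Total exposure: 9 nights.
Conjugate update: add total count to the shape and total exposure to the rate, giving Gamma(142, 21).
Posterior mode = (α'−1)/β' = 141/21 = 47/7.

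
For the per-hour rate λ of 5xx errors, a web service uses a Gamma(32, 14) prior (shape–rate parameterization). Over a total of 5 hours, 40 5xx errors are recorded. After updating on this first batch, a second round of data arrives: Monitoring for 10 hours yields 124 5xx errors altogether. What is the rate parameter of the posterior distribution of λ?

Total count 40 over total exposure 5 hours.
After the first batch: Gamma(32 + 40, 14 + 5) = Gamma(72, 19).
Total count 124 over total exposure 10 hours.
After the second batch: Gamma(72 + 124, 19 + 10) = Gamma(196, 29).

29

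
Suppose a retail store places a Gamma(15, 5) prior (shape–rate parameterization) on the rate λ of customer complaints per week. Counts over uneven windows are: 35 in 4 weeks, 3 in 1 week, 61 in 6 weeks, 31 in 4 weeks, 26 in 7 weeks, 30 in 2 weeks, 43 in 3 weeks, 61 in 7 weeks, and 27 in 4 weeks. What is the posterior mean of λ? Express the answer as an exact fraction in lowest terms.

Total count: 35 + 3 + 61 + 31 + 26 + 30 + 43 + 61 + 27 = 317.
Total exposure: 4 + 1 + 6 + 4 + 7 + 2 + 3 + 7 + 4 = 38 weeks.
Posterior: α' = 15 + 317 = 332, β' = 5 + 38 = 43.
Posterior mean = α'/β' = 332/43.

332/43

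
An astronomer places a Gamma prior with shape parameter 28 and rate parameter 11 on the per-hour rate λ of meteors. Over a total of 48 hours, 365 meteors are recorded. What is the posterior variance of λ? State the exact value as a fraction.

393/3481

Total count 365 over total exposure 48 hours.
Posterior: α' = 28 + 365 = 393, β' = 11 + 48 = 59.
Posterior variance = α'/β'² = 393/3481.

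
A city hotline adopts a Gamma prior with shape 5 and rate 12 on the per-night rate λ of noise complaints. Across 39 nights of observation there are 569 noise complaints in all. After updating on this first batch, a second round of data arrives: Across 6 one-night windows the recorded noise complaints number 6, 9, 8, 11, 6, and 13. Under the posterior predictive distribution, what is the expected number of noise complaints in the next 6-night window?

Total count 569 over total exposure 39 nights.
After the first batch: Gamma(5 + 569, 12 + 39) = Gamma(574, 51).
Total count: 6 + 9 + 8 + 11 + 6 + 13 = 53.
Total exposure: 6 nights.
After the second batch: Gamma(574 + 53, 51 + 6) = Gamma(627, 57).
Predictive mean over a 6-night window = T·E[λ|data] = 6·627/57 = 66.

66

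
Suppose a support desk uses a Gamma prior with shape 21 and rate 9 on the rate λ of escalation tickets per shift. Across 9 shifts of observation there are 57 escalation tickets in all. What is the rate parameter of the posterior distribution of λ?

Total count 57 over total exposure 9 shifts.
Gamma(α, β) with Poisson data over total exposure Σt gives posterior Gamma(α+Σx, β+Σt) = Gamma(78, 18).

18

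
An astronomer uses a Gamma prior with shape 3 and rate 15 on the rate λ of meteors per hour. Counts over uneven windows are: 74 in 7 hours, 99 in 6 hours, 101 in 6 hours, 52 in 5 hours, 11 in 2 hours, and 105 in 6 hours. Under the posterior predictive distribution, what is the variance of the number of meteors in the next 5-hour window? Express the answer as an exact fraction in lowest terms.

Total count: 74 + 99 + 101 + 52 + 11 + 105 = 442.
Total exposure: 7 + 6 + 6 + 5 + 2 + 6 = 32 hours.
Conjugate update: add total count to the shape and total exposure to the rate, giving Gamma(445, 47).
The posterior predictive for a window of length T is Negative Binomial with variance T·α'·(β'+T)/β'² = 5·445·52/2209 = 115700/2209.

115700/2209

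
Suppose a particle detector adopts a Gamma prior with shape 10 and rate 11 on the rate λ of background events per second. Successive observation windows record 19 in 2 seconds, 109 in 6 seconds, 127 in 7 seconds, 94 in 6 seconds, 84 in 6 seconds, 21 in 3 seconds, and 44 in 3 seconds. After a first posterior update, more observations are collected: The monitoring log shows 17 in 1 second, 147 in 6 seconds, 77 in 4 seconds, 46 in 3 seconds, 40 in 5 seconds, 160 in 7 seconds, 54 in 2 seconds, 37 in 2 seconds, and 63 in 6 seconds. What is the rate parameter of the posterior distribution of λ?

Total count: 19 + 109 + 127 + 94 + 84 + 21 + 44 = 498.
Total exposure: 2 + 6 + 7 + 6 + 6 + 3 + 3 = 33 seconds.
After the first batch: Gamma(10 + 498, 11 + 33) = Gamma(508, 44).
Total count: 17 + 147 + 77 + 46 + 40 + 160 + 54 + 37 + 63 = 641.
Total exposure: 1 + 6 + 4 + 3 + 5 + 7 + 2 + 2 + 6 = 36 seconds.
After the second batch: Gamma(508 + 641, 44 + 36) = Gamma(1149, 80).

80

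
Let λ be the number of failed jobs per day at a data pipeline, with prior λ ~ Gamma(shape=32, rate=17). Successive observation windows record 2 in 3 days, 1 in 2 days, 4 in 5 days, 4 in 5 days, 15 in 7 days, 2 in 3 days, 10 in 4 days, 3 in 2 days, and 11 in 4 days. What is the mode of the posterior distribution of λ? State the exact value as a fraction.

Total count: 2 + 1 + 4 + 4 + 15 + 2 + 10 + 3 + 11 = 52.
Total exposure: 3 + 2 + 5 + 5 + 7 + 3 + 4 + 2 + 4 = 35 days.
By Gamma–Poisson conjugacy, the posterior is Gamma(α + Σx, β + Σt) = Gamma(32 + 52, 17 + 35) = Gamma(84, 52).
Posterior mode = (α'−1)/β' = 83/52.

83/52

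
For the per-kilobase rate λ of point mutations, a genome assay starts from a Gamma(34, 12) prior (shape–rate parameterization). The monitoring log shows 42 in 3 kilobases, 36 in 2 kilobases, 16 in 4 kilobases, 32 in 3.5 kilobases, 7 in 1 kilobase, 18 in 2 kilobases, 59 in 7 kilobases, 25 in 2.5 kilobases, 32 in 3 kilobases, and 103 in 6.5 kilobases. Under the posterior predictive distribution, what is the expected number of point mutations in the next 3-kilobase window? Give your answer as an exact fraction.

808/31

Total count: 42 + 36 + 16 + 32 + 7 + 18 + 59 + 25 + 32 + 103 = 370.
Total exposure: 3 + 2 + 4 + 3.5 + 1 + 2 + 7 + 2.5 + 3 + 6.5 = 34.5 kilobases.
The Gamma prior is conjugate for the Poisson rate, so λ | data ~ Gamma(34+370, 12+34.5) = Gamma(404, 93/2).
Predictive mean over a 3-kilobase window = T·E[λ|data] = 3·404/(93/2) = 808/31.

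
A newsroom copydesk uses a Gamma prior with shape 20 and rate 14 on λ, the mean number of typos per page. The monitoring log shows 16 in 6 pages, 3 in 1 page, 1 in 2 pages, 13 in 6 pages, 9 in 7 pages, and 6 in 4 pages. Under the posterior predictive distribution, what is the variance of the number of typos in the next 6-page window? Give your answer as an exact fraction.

1173/100

Total count: 16 + 3 + 1 + 13 + 9 + 6 = 48.
Total exposure: 6 + 1 + 2 + 6 + 7 + 4 = 26 pages.
By Gamma–Poisson conjugacy, the posterior is Gamma(α + Σx, β + Σt) = Gamma(20 + 48, 14 + 26) = Gamma(68, 40).
The posterior predictive for a window of length T is Negative Binomial with variance T·α'·(β'+T)/β'² = 6·68·46/1600 = 1173/100.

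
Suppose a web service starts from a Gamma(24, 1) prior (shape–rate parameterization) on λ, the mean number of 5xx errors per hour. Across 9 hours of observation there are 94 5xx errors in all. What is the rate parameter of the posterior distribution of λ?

Total count 94 over total exposure 9 hours.
Posterior: α' = 24 + 94 = 118, β' = 1 + 9 = 10.

10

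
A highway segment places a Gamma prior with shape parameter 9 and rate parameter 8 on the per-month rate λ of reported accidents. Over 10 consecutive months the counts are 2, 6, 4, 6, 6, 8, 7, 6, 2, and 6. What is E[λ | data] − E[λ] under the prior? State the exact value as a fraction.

167/72

Total count: 2 + 6 + 4 + 6 + 6 + 8 + 7 + 6 + 2 + 6 = 53.
Total exposure: 10 months.
By Gamma–Poisson conjugacy, the posterior is Gamma(α + Σx, β + Σt) = Gamma(9 + 53, 8 + 10) = Gamma(62, 18).
Posterior mean = 62/18 = 31/9; prior mean = 9/8 = 9/8. Difference = 31/9 − 9/8 = 167/72.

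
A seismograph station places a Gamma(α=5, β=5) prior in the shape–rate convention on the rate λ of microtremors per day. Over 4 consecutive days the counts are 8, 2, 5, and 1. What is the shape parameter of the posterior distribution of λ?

Total count: 8 + 2 + 5 + 1 = 16.
Total exposure: 4 days.
Gamma(α, β) with Poisson data over total exposure Σt gives posterior Gamma(α+Σx, β+Σt) = Gamma(21, 9).

21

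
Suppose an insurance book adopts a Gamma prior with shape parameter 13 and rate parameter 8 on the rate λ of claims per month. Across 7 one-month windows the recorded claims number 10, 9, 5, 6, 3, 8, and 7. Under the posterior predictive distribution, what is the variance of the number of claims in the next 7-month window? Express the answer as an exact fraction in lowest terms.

Total count: 10 + 9 + 5 + 6 + 3 + 8 + 7 = 48.
Total exposure: 7 months.
Conjugate update: add total count to the shape and total exposure to the rate, giving Gamma(61, 15).
The posterior predictive for a window of length T is Negative Binomial with variance T·α'·(β'+T)/β'² = 7·61·22/225 = 9394/225.

9394/225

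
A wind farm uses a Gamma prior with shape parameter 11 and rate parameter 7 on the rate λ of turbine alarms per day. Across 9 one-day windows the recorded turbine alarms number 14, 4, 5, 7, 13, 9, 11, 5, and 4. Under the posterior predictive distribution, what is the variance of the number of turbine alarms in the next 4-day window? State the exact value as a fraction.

Total count: 14 + 4 + 5 + 7 + 13 + 9 + 11 + 5 + 4 = 72.
Total exposure: 9 days.
By Gamma–Poisson conjugacy, the posterior is Gamma(α + Σx, β + Σt) = Gamma(11 + 72, 7 + 9) = Gamma(83, 16).
The posterior predictive for a window of length T is Negative Binomial with variance T·α'·(β'+T)/β'² = 4·83·20/256 = 415/16.

415/16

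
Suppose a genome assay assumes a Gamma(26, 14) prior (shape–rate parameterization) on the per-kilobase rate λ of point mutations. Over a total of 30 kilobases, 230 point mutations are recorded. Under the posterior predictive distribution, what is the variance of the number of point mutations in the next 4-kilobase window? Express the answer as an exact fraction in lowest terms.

Total count 230 over total exposure 30 kilobases.
The Gamma prior is conjugate for the Poisson rate, so λ | data ~ Gamma(26+230, 14+30) = Gamma(256, 44).
The posterior predictive for a window of length T is Negative Binomial with variance T·α'·(β'+T)/β'² = 4·256·48/1936 = 3072/121.

3072/121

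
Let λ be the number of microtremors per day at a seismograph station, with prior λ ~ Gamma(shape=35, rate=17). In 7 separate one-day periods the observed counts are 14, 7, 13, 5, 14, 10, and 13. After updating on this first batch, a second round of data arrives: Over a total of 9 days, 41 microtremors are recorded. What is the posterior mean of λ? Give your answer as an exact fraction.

Total count: 14 + 7 + 13 + 5 + 14 + 10 + 13 = 76.
Total exposure: 7 days.
After the first batch: Gamma(35 + 76, 17 + 7) = Gamma(111, 24).
Total count 41 over total exposure 9 days.
After the second batch: Gamma(111 + 41, 24 + 9) = Gamma(152, 33).
Posterior mean = α'/β' = 152/33.

152/33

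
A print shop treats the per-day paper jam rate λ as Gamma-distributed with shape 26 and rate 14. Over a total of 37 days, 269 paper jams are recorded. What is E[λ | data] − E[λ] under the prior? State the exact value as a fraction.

Total count 269 over total exposure 37 days.
The Gamma prior is conjugate for the Poisson rate, so λ | data ~ Gamma(26+269, 14+37) = Gamma(295, 51).
Posterior mean = 295/51 = 295/51; prior mean = 26/14 = 13/7. Difference = 295/51 − 13/7 = 1402/357.

1402/357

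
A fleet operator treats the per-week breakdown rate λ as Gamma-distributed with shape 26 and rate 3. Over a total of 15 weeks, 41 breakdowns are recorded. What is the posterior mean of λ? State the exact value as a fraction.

67/18

Total count 41 over total exposure 15 weeks.
The Gamma prior is conjugate for the Poisson rate, so λ | data ~ Gamma(26+41, 3+15) = Gamma(67, 18).
Posterior mean = α'/β' = 67/18.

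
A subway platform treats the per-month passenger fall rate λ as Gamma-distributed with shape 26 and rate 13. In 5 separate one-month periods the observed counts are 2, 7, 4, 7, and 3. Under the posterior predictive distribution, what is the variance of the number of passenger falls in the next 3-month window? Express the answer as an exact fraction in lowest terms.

Total count: 2 + 7 + 4 + 7 + 3 = 23.
Total exposure: 5 months.
Conjugate update: add total count to the shape and total exposure to the rate, giving Gamma(49, 18).
The posterior predictive for a window of length T is Negative Binomial with variance T·α'·(β'+T)/β'² = 3·49·21/324 = 343/36.

343/36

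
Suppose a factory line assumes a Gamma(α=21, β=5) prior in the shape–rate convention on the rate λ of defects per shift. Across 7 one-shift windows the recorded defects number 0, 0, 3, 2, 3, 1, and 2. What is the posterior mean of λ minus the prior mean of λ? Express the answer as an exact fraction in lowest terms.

Total count: 0 + 0 + 3 + 2 + 3 + 1 + 2 = 11.
Total exposure: 7 shifts.
Conjugate update: add total count to the shape and total exposure to the rate, giving Gamma(32, 12).
Posterior mean = 32/12 = 8/3; prior mean = 21/5 = 21/5. Difference = 8/3 − 21/5 = -23/15.

-23/15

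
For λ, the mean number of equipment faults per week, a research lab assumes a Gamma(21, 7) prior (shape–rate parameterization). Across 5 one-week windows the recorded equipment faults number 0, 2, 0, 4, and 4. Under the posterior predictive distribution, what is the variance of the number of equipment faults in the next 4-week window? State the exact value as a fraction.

124/9

Total count: 0 + 2 + 0 + 4 + 4 = 10.
Total exposure: 5 weeks.
By Gamma–Poisson conjugacy, the posterior is Gamma(α + Σx, β + Σt) = Gamma(21 + 10, 7 + 5) = Gamma(31, 12).
The posterior predictive for a window of length T is Negative Binomial with variance T·α'·(β'+T)/β'² = 4·31·16/144 = 124/9.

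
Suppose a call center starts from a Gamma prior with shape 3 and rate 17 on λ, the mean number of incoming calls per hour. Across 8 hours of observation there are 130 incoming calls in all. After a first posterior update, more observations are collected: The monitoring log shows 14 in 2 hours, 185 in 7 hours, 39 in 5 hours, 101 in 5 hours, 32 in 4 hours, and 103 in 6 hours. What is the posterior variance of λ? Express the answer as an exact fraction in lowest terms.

607/2916

Total count 130 over total exposure 8 hours.
After the first batch: Gamma(3 + 130, 17 + 8) = Gamma(133, 25).
Total count: 14 + 185 + 39 + 101 + 32 + 103 = 474.
Total exposure: 2 + 7 + 5 + 5 + 4 + 6 = 29 hours.
After the second batch: Gamma(133 + 474, 25 + 29) = Gamma(607, 54).
Posterior variance = α'/β'² = 607/2916.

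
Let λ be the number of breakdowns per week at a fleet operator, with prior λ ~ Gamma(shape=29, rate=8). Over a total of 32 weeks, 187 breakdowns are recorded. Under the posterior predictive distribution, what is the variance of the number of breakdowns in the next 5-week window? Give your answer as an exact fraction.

243/8

Total count 187 over total exposure 32 weeks.
Posterior: α' = 29 + 187 = 216, β' = 8 + 32 = 40.
The posterior predictive for a window of length T is Negative Binomial with variance T·α'·(β'+T)/β'² = 5·216·45/1600 = 243/8.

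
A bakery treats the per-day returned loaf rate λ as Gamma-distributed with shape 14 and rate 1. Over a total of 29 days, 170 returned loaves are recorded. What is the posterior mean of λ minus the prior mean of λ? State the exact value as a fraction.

-118/15

Total count 170 over total exposure 29 days.
The Gamma prior is conjugate for the Poisson rate, so λ | data ~ Gamma(14+170, 1+29) = Gamma(184, 30).
Posterior mean = 184/30 = 92/15; prior mean = 14/1 = 14. Difference = 92/15 − 14 = -118/15.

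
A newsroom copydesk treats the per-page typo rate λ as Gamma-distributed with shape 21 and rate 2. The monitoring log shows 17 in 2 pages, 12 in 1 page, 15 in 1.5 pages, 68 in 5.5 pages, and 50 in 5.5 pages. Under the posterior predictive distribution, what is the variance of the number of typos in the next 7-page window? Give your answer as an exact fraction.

Total count: 17 + 12 + 15 + 68 + 50 = 162.
Total exposure: 2 + 1 + 1.5 + 5.5 + 5.5 = 15.5 pages.
Posterior: α' = 21 + 162 = 183, β' = 2 + 15.5 = 35/2.
The posterior predictive for a window of length T is Negative Binomial with variance T·α'·(β'+T)/β'² = 7·183·(49/2)/(1225/4) = 2562/25.

2562/25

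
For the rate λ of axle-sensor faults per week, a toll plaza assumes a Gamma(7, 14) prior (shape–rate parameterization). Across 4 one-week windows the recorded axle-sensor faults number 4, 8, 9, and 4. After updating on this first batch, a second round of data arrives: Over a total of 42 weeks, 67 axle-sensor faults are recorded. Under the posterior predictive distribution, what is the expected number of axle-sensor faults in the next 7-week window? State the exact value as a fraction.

231/20

Total count: 4 + 8 + 9 + 4 = 25.
Total exposure: 4 weeks.
After the first batch: Gamma(7 + 25, 14 + 4) = Gamma(32, 18).
Total count 67 over total exposure 42 weeks.
After the second batch: Gamma(32 + 67, 18 + 42) = Gamma(99, 60).
Predictive mean over a 7-week window = T·E[λ|data] = 7·99/60 = 231/20.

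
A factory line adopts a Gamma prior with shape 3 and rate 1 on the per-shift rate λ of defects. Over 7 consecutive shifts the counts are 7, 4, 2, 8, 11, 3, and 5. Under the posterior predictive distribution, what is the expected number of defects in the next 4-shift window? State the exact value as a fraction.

Total count: 7 + 4 + 2 + 8 + 11 + 3 + 5 = 40.
Total exposure: 7 shifts.
Gamma(α, β) with Poisson data over total exposure Σt gives posterior Gamma(α+Σx, β+Σt) = Gamma(43, 8).
Predictive mean over a 4-shift window = T·E[λ|data] = 4·43/8 = 43/2.

43/2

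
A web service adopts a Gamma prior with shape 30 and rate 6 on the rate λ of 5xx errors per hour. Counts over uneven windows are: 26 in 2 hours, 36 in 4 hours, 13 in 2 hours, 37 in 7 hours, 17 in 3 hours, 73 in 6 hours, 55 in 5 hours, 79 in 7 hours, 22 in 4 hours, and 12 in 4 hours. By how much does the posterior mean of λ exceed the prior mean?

3

Total count: 26 + 36 + 13 + 37 + 17 + 73 + 55 + 79 + 22 + 12 = 370.
Total exposure: 2 + 4 + 2 + 7 + 3 + 6 + 5 + 7 + 4 + 4 = 44 hours.
Conjugate update: add total count to the shape and total exposure to the rate, giving Gamma(400, 50).
Posterior mean = 400/50 = 8; prior mean = 30/6 = 5. Difference = 8 − 5 = 3.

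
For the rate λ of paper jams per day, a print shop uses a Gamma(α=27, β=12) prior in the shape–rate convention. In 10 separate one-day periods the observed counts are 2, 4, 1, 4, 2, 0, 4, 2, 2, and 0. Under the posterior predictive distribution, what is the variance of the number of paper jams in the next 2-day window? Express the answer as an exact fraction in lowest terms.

Total count: 2 + 4 + 1 + 4 + 2 + 0 + 4 + 2 + 2 + 0 = 21.
Total exposure: 10 days.
Posterior: α' = 27 + 21 = 48, β' = 12 + 10 = 22.
The posterior predictive for a window of length T is Negative Binomial with variance T·α'·(β'+T)/β'² = 2·48·24/484 = 576/121.

576/121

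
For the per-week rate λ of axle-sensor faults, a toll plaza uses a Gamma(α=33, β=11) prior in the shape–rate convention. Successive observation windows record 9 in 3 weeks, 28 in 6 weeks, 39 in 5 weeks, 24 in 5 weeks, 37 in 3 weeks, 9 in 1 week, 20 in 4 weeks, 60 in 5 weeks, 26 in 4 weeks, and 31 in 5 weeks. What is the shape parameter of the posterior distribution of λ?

Total count: 9 + 28 + 39 + 24 + 37 + 9 + 20 + 60 + 26 + 31 = 283.
Total exposure: 3 + 6 + 5 + 5 + 3 + 1 + 4 + 5 + 4 + 5 = 41 weeks.
Conjugate update: add total count to the shape and total exposure to the rate, giving Gamma(316, 52).

316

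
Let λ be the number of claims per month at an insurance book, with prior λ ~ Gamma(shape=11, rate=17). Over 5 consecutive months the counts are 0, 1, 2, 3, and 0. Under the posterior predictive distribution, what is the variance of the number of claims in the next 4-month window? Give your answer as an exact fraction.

Total count: 0 + 1 + 2 + 3 + 0 = 6.
Total exposure: 5 months.
The Gamma prior is conjugate for the Poisson rate, so λ | data ~ Gamma(11+6, 17+5) = Gamma(17, 22).
The posterior predictive for a window of length T is Negative Binomial with variance T·α'·(β'+T)/β'² = 4·17·26/484 = 442/121.

442/121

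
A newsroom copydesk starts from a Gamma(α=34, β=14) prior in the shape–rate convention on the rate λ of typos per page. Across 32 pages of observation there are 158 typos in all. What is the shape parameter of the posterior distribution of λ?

Total count 158 over total exposure 32 pages.
Gamma(α, β) with Poisson data over total exposure Σt gives posterior Gamma(α+Σx, β+Σt) = Gamma(192, 46).

192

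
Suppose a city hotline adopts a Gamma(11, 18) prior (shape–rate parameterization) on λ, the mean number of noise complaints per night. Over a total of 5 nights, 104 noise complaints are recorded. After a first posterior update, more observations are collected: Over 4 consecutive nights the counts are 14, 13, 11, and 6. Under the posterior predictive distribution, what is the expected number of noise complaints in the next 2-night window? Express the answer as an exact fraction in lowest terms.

Total count 104 over total exposure 5 nights.
After the first batch: Gamma(11 + 104, 18 + 5) = Gamma(115, 23).
Total count: 14 + 13 + 11 + 6 = 44.
Total exposure: 4 nights.
After the second batch: Gamma(115 + 44, 23 + 4) = Gamma(159, 27).
Predictive mean over a 2-night window = T·E[λ|data] = 2·159/27 = 106/9.

106/9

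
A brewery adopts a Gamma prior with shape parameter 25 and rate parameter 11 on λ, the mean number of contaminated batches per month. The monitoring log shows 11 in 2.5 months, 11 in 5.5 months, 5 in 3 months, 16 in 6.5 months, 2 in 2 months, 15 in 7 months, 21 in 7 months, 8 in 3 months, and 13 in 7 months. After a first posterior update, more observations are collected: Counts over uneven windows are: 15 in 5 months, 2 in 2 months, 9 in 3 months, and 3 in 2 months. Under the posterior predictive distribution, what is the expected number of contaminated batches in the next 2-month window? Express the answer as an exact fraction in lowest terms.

Total count: 11 + 11 + 5 + 16 + 2 + 15 + 21 + 8 + 13 = 102.
Total exposure: 2.5 + 5.5 + 3 + 6.5 + 2 + 7 + 7 + 3 + 7 = 43.5 months.
After the first batch: Gamma(25 + 102, 11 + 43.5) = Gamma(127, 109/2).
Total count: 15 + 2 + 9 + 3 = 29.
Total exposure: 5 + 2 + 3 + 2 = 12 months.
After the second batch: Gamma(127 + 29, 109/2 + 12) = Gamma(156, 133/2).
Predictive mean over a 2-month window = T·E[λ|data] = 2·156/(133/2) = 624/133.

624/133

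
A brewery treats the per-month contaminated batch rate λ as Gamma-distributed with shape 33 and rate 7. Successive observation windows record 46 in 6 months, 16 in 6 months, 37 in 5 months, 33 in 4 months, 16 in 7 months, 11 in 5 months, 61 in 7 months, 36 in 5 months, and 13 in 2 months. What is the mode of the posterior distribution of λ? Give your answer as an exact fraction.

301/54

Total count: 46 + 16 + 37 + 33 + 16 + 11 + 61 + 36 + 13 = 269.
Total exposure: 6 + 6 + 5 + 4 + 7 + 5 + 7 + 5 + 2 = 47 months.
By Gamma–Poisson conjugacy, the posterior is Gamma(α + Σx, β + Σt) = Gamma(33 + 269, 7 + 47) = Gamma(302, 54).
Posterior mode = (α'−1)/β' = 301/54.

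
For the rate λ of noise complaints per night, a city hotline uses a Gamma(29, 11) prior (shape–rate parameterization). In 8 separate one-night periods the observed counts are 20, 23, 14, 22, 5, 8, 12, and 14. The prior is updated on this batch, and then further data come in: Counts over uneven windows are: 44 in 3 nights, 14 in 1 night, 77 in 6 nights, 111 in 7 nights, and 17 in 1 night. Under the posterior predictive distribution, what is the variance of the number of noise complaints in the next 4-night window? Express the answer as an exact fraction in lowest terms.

67240/1369

Total count: 20 + 23 + 14 + 22 + 5 + 8 + 12 + 14 = 118.
Total exposure: 8 nights.
After the first batch: Gamma(29 + 118, 11 + 8) = Gamma(147, 19).
Total count: 44 + 14 + 77 + 111 + 17 = 263.
Total exposure: 3 + 1 + 6 + 7 + 1 = 18 nights.
After the second batch: Gamma(147 + 263, 19 + 18) = Gamma(410, 37).
The posterior predictive for a window of length T is Negative Binomial with variance T·α'·(β'+T)/β'² = 4·410·41/1369 = 67240/1369.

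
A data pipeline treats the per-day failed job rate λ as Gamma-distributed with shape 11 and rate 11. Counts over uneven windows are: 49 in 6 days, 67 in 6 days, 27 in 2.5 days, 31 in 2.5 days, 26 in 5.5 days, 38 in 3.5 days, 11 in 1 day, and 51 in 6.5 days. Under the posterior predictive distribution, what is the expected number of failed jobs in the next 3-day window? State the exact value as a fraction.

Total count: 49 + 67 + 27 + 31 + 26 + 38 + 11 + 51 = 300.
Total exposure: 6 + 6 + 2.5 + 2.5 + 5.5 + 3.5 + 1 + 6.5 = 33.5 days.
Conjugate update: add total count to the shape and total exposure to the rate, giving Gamma(311, 89/2).
Predictive mean over a 3-day window = T·E[λ|data] = 3·311/(89/2) = 1866/89.

1866/89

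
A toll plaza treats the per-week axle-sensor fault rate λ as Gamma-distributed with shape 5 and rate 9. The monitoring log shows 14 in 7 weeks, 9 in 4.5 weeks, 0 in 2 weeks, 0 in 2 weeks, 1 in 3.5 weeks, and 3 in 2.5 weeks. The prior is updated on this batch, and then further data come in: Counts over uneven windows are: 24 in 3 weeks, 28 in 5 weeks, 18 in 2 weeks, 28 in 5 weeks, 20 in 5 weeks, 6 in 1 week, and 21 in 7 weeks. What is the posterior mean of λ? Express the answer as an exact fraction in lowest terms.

Total count: 14 + 9 + 0 + 0 + 1 + 3 = 27.
Total exposure: 7 + 4.5 + 2 + 2 + 3.5 + 2.5 = 21.5 weeks.
After the first batch: Gamma(5 + 27, 9 + 21.5) = Gamma(32, 61/2).
Total count: 24 + 28 + 18 + 28 + 20 + 6 + 21 = 145.
Total exposure: 3 + 5 + 2 + 5 + 5 + 1 + 7 = 28 weeks.
After the second batch: Gamma(32 + 145, 61/2 + 28) = Gamma(177, 117/2).
Posterior mean = α'/β' = 177/(117/2) = 118/39.

118/39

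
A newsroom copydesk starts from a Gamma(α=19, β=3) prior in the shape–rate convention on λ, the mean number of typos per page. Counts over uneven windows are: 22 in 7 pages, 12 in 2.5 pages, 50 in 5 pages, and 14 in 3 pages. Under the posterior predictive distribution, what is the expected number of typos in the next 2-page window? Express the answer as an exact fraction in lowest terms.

Total count: 22 + 12 + 50 + 14 = 98.
Total exposure: 7 + 2.5 + 5 + 3 = 17.5 pages.
Conjugate update: add total count to the shape and total exposure to the rate, giving Gamma(117, 41/2).
Predictive mean over a 2-page window = T·E[λ|data] = 2·117/(41/2) = 468/41.

468/41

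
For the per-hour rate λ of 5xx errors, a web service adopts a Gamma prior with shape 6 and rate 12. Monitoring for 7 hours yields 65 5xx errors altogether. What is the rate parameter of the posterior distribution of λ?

19

Total count 65 over total exposure 7 hours.
The Gamma prior is conjugate for the Poisson rate, so λ | data ~ Gamma(6+65, 12+7) = Gamma(71, 19).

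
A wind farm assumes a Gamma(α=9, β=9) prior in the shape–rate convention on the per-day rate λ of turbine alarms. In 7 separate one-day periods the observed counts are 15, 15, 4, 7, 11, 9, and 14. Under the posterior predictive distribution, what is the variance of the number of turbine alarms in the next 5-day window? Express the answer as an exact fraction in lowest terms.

2205/64

Total count: 15 + 15 + 4 + 7 + 11 + 9 + 14 = 75.
Total exposure: 7 days.
Posterior: α' = 9 + 75 = 84, β' = 9 + 7 = 16.
The posterior predictive for a window of length T is Negative Binomial with variance T·α'·(β'+T)/β'² = 5·84·21/256 = 2205/64.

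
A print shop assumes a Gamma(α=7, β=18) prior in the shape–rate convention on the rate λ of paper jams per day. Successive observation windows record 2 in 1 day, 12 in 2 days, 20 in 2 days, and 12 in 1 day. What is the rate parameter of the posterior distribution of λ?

24

Total count: 2 + 12 + 20 + 12 = 46.
Total exposure: 1 + 2 + 2 + 1 = 6 days.
Posterior: α' = 7 + 46 = 53, β' = 18 + 6 = 24.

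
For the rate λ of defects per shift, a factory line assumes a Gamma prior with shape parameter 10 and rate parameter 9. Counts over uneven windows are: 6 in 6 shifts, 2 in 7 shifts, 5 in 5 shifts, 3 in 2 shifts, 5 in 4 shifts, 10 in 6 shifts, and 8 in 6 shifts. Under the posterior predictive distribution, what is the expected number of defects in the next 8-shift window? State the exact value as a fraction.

392/45

Total count: 6 + 2 + 5 + 3 + 5 + 10 + 8 = 39.
Total exposure: 6 + 7 + 5 + 2 + 4 + 6 + 6 = 36 shifts.
Gamma(α, β) with Poisson data over total exposure Σt gives posterior Gamma(α+Σx, β+Σt) = Gamma(49, 45).
Predictive mean over an 8-shift window = T·E[λ|data] = 8·49/45 = 392/45.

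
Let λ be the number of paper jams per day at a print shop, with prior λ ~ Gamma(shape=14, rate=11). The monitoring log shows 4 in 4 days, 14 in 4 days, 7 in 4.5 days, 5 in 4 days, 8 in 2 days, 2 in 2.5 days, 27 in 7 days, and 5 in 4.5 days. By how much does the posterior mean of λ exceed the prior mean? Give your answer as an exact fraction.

674/957

Total count: 4 + 14 + 7 + 5 + 8 + 2 + 27 + 5 = 72.
Total exposure: 4 + 4 + 4.5 + 4 + 2 + 2.5 + 7 + 4.5 = 32.5 days.
By Gamma–Poisson conjugacy, the posterior is Gamma(α + Σx, β + Σt) = Gamma(14 + 72, 11 + 32.5) = Gamma(86, 87/2).
Posterior mean = 86/(87/2) = 172/87; prior mean = 14/11 = 14/11. Difference = 172/87 − 14/11 = 674/957.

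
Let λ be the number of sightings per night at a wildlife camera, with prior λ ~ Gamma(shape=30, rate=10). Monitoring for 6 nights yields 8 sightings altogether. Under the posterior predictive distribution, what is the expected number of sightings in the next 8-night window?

Total count 8 over total exposure 6 nights.
Conjugate update: add total count to the shape and total exposure to the rate, giving Gamma(38, 16).
Predictive mean over an 8-night window = T·E[λ|data] = 8·38/16 = 19.

19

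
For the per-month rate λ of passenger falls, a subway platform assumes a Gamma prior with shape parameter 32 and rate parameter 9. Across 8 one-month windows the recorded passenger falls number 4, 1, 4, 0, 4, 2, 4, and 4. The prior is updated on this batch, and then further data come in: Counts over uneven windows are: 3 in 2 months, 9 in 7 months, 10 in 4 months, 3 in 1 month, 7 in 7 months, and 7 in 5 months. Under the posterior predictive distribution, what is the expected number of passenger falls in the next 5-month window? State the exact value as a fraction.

470/43

Total count: 4 + 1 + 4 + 0 + 4 + 2 + 4 + 4 = 23.
Total exposure: 8 months.
After the first batch: Gamma(32 + 23, 9 + 8) = Gamma(55, 17).
Total count: 3 + 9 + 10 + 3 + 7 + 7 = 39.
Total exposure: 2 + 7 + 4 + 1 + 7 + 5 = 26 months.
After the second batch: Gamma(55 + 39, 17 + 26) = Gamma(94, 43).
Predictive mean over a 5-month window = T·E[λ|data] = 5·94/43 = 470/43.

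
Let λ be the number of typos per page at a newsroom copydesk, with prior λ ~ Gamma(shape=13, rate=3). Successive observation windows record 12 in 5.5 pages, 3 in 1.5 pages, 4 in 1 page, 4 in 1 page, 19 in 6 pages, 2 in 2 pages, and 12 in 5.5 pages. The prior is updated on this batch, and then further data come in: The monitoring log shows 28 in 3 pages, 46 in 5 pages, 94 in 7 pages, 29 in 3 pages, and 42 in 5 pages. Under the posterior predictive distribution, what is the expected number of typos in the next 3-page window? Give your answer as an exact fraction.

1848/97

Total count: 12 + 3 + 4 + 4 + 19 + 2 + 12 = 56.
Total exposure: 5.5 + 1.5 + 1 + 1 + 6 + 2 + 5.5 = 22.5 pages.
After the first batch: Gamma(13 + 56, 3 + 22.5) = Gamma(69, 51/2).
Total count: 28 + 46 + 94 + 29 + 42 = 239.
Total exposure: 3 + 5 + 7 + 3 + 5 = 23 pages.
After the second batch: Gamma(69 + 239, 51/2 + 23) = Gamma(308, 97/2).
Predictive mean over a 3-page window = T·E[λ|data] = 3·308/(97/2) = 1848/97.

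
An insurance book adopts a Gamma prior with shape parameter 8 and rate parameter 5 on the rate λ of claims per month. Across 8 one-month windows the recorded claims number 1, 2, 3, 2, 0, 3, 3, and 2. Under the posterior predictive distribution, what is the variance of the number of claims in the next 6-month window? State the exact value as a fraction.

2736/169

Total count: 1 + 2 + 3 + 2 + 0 + 3 + 3 + 2 = 16.
Total exposure: 8 months.
Conjugate update: add total count to the shape and total exposure to the rate, giving Gamma(24, 13).
The posterior predictive for a window of length T is Negative Binomial with variance T·α'·(β'+T)/β'² = 6·24·19/169 = 2736/169.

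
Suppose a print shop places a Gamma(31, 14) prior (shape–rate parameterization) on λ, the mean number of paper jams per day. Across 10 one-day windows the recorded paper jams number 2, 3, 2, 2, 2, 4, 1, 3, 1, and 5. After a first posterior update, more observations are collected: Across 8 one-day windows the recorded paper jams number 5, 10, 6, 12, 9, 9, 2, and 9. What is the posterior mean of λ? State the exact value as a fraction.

Total count: 2 + 3 + 2 + 2 + 2 + 4 + 1 + 3 + 1 + 5 = 25.
Total exposure: 10 days.
After the first batch: Gamma(31 + 25, 14 + 10) = Gamma(56, 24).
Total count: 5 + 10 + 6 + 12 + 9 + 9 + 2 + 9 = 62.
Total exposure: 8 days.
After the second batch: Gamma(56 + 62, 24 + 8) = Gamma(118, 32).
Posterior mean = α'/β' = 118/32 = 59/16.

59/16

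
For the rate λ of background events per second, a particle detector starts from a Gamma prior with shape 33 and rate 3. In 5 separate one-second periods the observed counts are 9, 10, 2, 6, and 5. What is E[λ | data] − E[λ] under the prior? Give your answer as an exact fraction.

-23/8

Total count: 9 + 10 + 2 + 6 + 5 = 32.
Total exposure: 5 seconds.
Conjugate update: add total count to the shape and total exposure to the rate, giving Gamma(65, 8).
Posterior mean = 65/8 = 65/8; prior mean = 33/3 = 11. Difference = 65/8 − 11 = -23/8.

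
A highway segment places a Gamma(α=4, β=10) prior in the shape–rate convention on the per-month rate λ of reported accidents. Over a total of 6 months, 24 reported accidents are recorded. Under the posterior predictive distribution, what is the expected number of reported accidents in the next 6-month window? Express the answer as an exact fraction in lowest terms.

Total count 24 over total exposure 6 months.
Gamma(α, β) with Poisson data over total exposure Σt gives posterior Gamma(α+Σx, β+Σt) = Gamma(28, 16).
Predictive mean over a 6-month window = T·E[λ|data] = 6·28/16 = 21/2.

21/2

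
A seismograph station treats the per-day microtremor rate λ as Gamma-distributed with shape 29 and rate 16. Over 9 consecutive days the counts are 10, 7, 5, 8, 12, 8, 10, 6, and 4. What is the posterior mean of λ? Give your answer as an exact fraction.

Total count: 10 + 7 + 5 + 8 + 12 + 8 + 10 + 6 + 4 = 70.
Total exposure: 9 days.
Posterior: α' = 29 + 70 = 99, β' = 16 + 9 = 25.
Posterior mean = α'/β' = 99/25.

99/25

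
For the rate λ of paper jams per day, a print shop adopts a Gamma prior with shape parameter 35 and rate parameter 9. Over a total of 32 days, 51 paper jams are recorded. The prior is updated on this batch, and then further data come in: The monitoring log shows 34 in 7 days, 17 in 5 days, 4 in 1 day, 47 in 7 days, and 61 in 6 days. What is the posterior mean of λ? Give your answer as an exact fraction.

Total count 51 over total exposure 32 days.
After the first batch: Gamma(35 + 51, 9 + 32) = Gamma(86, 41).
Total count: 34 + 17 + 4 + 47 + 61 = 163.
Total exposure: 7 + 5 + 1 + 7 + 6 = 26 days.
After the second batch: Gamma(86 + 163, 41 + 26) = Gamma(249, 67).
Posterior mean = α'/β' = 249/67.

249/67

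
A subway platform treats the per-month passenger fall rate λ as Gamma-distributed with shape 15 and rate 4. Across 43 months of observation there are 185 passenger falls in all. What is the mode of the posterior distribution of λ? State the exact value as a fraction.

199/47

Total count 185 over total exposure 43 months.
By Gamma–Poisson conjugacy, the posterior is Gamma(α + Σx, β + Σt) = Gamma(15 + 185, 4 + 43) = Gamma(200, 47).
Posterior mode = (α'−1)/β' = 199/47.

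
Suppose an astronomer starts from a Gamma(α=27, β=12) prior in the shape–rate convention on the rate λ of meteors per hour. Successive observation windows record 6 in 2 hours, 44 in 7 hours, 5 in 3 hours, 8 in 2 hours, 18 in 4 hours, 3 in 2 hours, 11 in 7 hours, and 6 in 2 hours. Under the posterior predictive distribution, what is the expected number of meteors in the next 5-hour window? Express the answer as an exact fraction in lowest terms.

Total count: 6 + 44 + 5 + 8 + 18 + 3 + 11 + 6 = 101.
Total exposure: 2 + 7 + 3 + 2 + 4 + 2 + 7 + 2 = 29 hours.
By Gamma–Poisson conjugacy, the posterior is Gamma(α + Σx, β + Σt) = Gamma(27 + 101, 12 + 29) = Gamma(128, 41).
Predictive mean over a 5-hour window = T·E[λ|data] = 5·128/41 = 640/41.

640/41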